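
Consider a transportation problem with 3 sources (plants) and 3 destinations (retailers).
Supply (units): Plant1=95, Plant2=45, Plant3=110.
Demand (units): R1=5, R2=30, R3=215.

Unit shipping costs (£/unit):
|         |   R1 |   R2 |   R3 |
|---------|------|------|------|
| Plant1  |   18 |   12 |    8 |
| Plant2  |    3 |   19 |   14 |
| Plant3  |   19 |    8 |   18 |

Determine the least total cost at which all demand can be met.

3015

An optimal shipping plan:
  Plant1 to R3: 95 × £8 = £760
  Plant2 to R1: 5 × £3 = £15
  Plant2 to R3: 40 × £14 = £560
  Plant3 to R2: 30 × £8 = £240
  Plant3 to R3: 80 × £18 = £1440
Total = 760 + 15 + 560 + 240 + 1440 = £3015.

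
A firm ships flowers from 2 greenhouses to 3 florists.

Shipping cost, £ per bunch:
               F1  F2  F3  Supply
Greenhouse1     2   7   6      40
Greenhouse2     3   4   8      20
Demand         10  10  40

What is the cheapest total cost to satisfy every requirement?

310

A cheapest plan:
  Greenhouse1–F3: 40 × £6 = £240
  Greenhouse2–F1: 10 × £3 = £30
  Greenhouse2–F2: 10 × £4 = £40
Total = 240 + 30 + 40 = £310.
(Supply check: Greenhouse1 ships 40; Greenhouse2 ships 20.)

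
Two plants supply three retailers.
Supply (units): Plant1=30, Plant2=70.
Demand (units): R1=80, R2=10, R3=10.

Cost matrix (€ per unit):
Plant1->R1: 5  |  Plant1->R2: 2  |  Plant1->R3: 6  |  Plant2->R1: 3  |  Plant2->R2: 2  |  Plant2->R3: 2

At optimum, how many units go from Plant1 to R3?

Optimal shipments:
  Plant1 to R1: 20 × €5 = €100
  Plant1 to R2: 10 × €2 = €20
  Plant2 to R1: 60 × €3 = €180
  Plant2 to R3: 10 × €2 = €20
Total cost = €320.
The route Plant1→R3 is not used.

0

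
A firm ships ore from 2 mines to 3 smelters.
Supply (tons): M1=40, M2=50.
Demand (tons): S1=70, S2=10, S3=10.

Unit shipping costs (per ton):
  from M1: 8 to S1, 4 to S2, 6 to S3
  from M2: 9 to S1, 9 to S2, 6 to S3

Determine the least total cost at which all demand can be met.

Optimal allocation:
  M1–S1: 30 × 8 = 240
  M1–S2: 10 × 4 = 40
  M2–S1: 40 × 9 = 360
  M2–S3: 10 × 6 = 60
Total = 240 + 40 + 360 + 60 = 700.
(Supply check: M1 ships 40; M2 ships 50.)

700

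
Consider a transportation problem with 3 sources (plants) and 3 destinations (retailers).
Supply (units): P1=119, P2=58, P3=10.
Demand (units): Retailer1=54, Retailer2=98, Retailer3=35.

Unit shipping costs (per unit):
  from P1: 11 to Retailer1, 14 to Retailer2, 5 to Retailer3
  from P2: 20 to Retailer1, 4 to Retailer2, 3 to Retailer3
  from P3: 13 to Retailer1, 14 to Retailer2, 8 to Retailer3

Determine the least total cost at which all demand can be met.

One minimum-cost allocation:
  P1–Retailer1: 54 × 11 = 594
  P1–Retailer2: 30 × 14 = 420
  P1–Retailer3: 35 × 5 = 175
  P2–Retailer2: 58 × 4 = 232
  P3–Retailer2: 10 × 14 = 140
Total = 594 + 420 + 175 + 232 + 140 = 1561.

1561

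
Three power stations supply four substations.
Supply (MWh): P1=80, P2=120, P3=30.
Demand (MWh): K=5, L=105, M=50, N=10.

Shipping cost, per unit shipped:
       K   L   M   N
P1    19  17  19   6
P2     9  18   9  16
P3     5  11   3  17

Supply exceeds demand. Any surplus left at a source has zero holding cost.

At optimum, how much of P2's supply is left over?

Minimum-cost shipments:
  P1->L: 70 × 17 = 1190
  P1->N: 10 × 6 = 60
  P2->K: 5 × 9 = 45
  P2->L: 5 × 18 = 90
  P2->M: 50 × 9 = 450
  P3->L: 30 × 11 = 330
Total cost = 2165.
P2 ships 60 of its 120, leaving 60.

60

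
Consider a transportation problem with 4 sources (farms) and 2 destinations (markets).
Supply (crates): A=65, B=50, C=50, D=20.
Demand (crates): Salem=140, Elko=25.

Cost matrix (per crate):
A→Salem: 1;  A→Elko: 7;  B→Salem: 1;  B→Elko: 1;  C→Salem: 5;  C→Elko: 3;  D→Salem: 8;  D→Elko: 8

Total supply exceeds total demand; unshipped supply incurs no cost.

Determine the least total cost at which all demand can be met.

One minimum-cost allocation:
  A->Salem: 65 crates
  B->Salem: 50 crates
  C->Salem: 25 crates
  C->Elko: 25 crates
Total cost = 315.

315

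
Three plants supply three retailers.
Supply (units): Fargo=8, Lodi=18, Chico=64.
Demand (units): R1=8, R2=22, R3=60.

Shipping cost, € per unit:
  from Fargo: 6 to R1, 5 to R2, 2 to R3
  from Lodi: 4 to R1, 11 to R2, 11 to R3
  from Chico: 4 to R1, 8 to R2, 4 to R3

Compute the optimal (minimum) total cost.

454

An optimal shipping plan:
  Fargo->R2: 8 × €5 = €40
  Lodi->R1: 8 × €4 = €32
  Lodi->R2: 10 × €11 = €110
  Chico->R2: 4 × €8 = €32
  Chico->R3: 60 × €4 = €240
Total = 40 + 32 + 110 + 32 + 240 = €454.
(Supply check: Fargo ships 8; Lodi ships 18; Chico ships 64.)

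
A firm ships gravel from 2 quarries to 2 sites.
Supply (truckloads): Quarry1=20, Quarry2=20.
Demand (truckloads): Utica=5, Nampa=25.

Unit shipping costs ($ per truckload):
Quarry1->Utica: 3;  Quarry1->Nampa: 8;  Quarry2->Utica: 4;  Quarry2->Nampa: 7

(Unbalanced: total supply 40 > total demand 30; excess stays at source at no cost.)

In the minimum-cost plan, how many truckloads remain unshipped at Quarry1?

10

An optimal plan:
  Quarry1→Utica: 5 truckloads
  Quarry1→Nampa: 5 truckloads
  Quarry2→Nampa: 20 truckloads
Total cost = $195.
Quarry1 ships 10 of its 20, leaving 10.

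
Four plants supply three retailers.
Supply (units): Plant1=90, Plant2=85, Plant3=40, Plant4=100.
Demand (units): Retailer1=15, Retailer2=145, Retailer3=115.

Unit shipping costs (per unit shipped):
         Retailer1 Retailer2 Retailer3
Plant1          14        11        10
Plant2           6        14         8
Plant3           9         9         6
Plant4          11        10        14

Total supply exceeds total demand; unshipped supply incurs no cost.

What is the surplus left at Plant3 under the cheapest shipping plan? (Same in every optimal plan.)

0

Minimum-cost shipments:
  Plant1–Retailer2: 45 × 11 = 495
  Plant1–Retailer3: 5 × 10 = 50
  Plant2–Retailer1: 15 × 6 = 90
  Plant2–Retailer3: 70 × 8 = 560
  Plant3–Retailer3: 40 × 6 = 240
  Plant4–Retailer2: 100 × 10 = 1000
Total cost = 2435.
Plant3 ships 40 of its 40, leaving 0.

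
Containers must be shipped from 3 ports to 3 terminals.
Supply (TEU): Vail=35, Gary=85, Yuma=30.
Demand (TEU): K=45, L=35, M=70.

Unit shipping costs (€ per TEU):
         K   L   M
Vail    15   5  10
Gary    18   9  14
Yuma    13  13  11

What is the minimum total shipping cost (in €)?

An optimal shipping plan:
  Vail to M: 35 × €10 = €350
  Gary to K: 15 × €18 = €270
  Gary to L: 35 × €9 = €315
  Gary to M: 35 × €14 = €490
  Yuma to K: 30 × €13 = €390
Total = 350 + 270 + 315 + 490 + 390 = €1815.

1815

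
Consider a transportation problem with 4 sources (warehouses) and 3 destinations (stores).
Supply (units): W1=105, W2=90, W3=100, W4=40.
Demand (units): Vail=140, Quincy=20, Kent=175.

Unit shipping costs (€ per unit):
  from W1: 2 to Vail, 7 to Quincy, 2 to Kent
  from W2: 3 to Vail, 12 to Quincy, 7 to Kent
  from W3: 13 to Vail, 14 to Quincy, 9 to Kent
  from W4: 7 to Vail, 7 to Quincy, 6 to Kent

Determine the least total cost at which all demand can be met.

A cheapest plan:
  W1->Vail: 50 × €2 = €100
  W1->Kent: 55 × €2 = €110
  W2->Vail: 90 × €3 = €270
  W3->Kent: 100 × €9 = €900
  W4->Quincy: 20 × €7 = €140
  W4->Kent: 20 × €6 = €120
Total = 100 + 110 + 270 + 900 + 140 + 120 = €1640.

1640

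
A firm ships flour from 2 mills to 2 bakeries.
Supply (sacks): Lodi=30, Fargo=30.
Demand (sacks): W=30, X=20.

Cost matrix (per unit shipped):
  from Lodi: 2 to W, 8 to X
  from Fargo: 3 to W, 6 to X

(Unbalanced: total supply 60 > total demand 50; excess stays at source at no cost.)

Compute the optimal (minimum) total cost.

Optimal allocation:
  Lodi to W: 30 × 2 = 60
  Fargo to X: 20 × 6 = 120
Total = 60 + 120 = 180.

180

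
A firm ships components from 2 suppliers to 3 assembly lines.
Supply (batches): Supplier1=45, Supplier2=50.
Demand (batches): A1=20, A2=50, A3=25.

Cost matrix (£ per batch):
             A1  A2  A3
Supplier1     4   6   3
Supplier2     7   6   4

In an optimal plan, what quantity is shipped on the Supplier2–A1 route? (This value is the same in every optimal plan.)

0

Optimal shipments:
  Supplier1->A1: 20 × £4 = £80
  Supplier1->A3: 25 × £3 = £75
  Supplier2->A2: 50 × £6 = £300
Total cost = £455.
The route Supplier2→A1 is not used.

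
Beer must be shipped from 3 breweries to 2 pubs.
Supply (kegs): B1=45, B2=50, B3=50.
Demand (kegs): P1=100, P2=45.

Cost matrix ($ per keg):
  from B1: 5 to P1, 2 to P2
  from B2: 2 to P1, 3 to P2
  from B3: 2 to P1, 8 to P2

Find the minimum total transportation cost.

290

A cheapest plan:
  B1→P2: 45 × $2 = $90
  B2→P1: 50 × $2 = $100
  B3→P1: 50 × $2 = $100
Total = 90 + 100 + 100 = $290.
(Supply check: B1 ships 45; B2 ships 50; B3 ships 50.)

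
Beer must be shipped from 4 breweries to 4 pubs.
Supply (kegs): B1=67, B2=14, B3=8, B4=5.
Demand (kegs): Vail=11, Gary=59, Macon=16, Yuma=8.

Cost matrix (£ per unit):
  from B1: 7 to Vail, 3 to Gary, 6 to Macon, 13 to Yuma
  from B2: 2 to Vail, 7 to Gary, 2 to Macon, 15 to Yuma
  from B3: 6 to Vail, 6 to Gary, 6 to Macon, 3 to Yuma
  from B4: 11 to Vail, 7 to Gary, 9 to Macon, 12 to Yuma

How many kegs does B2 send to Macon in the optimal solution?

Optimal shipments:
  B1–Gary: 59 kegs
  B1–Macon: 8 kegs
  B2–Vail: 11 kegs
  B2–Macon: 3 kegs
  B3–Yuma: 8 kegs
  B4–Macon: 5 kegs
Total cost = £322.
So B2→Macon carries 3 kegs.

3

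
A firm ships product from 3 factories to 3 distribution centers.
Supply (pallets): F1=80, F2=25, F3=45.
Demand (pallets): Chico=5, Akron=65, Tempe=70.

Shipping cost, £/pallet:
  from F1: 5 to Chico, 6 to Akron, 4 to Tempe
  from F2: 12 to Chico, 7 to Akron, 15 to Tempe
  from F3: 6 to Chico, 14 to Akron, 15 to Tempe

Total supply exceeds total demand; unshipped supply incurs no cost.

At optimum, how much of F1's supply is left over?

0

An optimal plan:
  F1->Akron: 10 × £6 = £60
  F1->Tempe: 70 × £4 = £280
  F2->Akron: 25 × £7 = £175
  F3->Chico: 5 × £6 = £30
  F3->Akron: 30 × £14 = £420
Total cost = £965.
F1 ships 80 of its 80, leaving 0.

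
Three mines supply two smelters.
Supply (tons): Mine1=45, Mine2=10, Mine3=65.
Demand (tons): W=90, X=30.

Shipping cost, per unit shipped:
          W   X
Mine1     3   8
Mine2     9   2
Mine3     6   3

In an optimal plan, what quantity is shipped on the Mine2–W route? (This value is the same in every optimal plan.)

Solving gives:
  Mine1 to W: 45 tons
  Mine2 to X: 10 tons
  Mine3 to W: 45 tons
  Mine3 to X: 20 tons
Total cost = 485.
The route Mine2→W is not used.

0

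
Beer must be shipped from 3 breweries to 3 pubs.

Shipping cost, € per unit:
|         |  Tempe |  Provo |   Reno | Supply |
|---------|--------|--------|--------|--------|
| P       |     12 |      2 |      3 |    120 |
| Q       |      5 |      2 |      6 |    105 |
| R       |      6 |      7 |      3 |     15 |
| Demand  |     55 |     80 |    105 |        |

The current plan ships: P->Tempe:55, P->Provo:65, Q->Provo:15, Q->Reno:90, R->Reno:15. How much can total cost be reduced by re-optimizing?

655

Current plan cost = 55·12 + 65·2 + 15·2 + 90·6 + 15·3 = €1405.
Optimal plan:
  P–Provo: 30 × €2 = €60
  P–Reno: 90 × €3 = €270
  Q–Tempe: 55 × €5 = €275
  Q–Provo: 50 × €2 = €100
  R–Reno: 15 × €3 = €45
Optimal cost = €750.
Saving = 1405 − 750 = €655.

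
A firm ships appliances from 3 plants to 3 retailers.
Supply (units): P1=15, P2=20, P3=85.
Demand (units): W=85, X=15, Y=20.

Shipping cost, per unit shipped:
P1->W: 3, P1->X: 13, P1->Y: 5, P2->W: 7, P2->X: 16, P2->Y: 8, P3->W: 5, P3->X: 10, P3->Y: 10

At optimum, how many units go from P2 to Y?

20

The minimum-cost plan:
  P1 to W: 15 units
  P2 to Y: 20 units
  P3 to W: 70 units
  P3 to X: 15 units
Total cost = 705.
So P2→Y carries 20 units.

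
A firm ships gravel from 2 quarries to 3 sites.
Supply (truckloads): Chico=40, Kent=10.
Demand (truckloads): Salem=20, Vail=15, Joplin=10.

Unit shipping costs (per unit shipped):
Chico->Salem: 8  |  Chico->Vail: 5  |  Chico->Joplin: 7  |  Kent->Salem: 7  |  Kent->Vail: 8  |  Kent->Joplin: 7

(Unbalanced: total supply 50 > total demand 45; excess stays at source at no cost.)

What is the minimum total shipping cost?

295

An optimal shipping plan:
  Chico->Salem: 10 × 8 = 80
  Chico->Vail: 15 × 5 = 75
  Chico->Joplin: 10 × 7 = 70
  Kent->Salem: 10 × 7 = 70
Total = 80 + 75 + 70 + 70 = 295.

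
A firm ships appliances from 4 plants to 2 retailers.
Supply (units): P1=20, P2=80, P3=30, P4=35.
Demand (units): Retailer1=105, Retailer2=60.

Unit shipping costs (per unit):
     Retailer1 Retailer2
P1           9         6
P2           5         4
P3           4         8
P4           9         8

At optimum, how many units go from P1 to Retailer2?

20

Optimal shipments:
  P1→Retailer2: 20 units
  P2→Retailer1: 40 units
  P2→Retailer2: 40 units
  P3→Retailer1: 30 units
  P4→Retailer1: 35 units
Total cost = 915.
So P1→Retailer2 carries 20 units.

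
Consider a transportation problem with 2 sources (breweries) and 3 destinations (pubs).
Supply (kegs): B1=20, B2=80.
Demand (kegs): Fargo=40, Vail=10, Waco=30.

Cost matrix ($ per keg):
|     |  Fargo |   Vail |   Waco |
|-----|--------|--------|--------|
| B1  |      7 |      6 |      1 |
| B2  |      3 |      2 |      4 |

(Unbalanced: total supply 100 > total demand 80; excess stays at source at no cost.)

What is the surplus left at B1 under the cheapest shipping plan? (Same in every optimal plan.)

Minimum-cost shipments:
  B1→Waco: 20 × $1 = $20
  B2→Fargo: 40 × $3 = $120
  B2→Vail: 10 × $2 = $20
  B2→Waco: 10 × $4 = $40
Total cost = $200.
B1 ships 20 of its 20, leaving 0.

0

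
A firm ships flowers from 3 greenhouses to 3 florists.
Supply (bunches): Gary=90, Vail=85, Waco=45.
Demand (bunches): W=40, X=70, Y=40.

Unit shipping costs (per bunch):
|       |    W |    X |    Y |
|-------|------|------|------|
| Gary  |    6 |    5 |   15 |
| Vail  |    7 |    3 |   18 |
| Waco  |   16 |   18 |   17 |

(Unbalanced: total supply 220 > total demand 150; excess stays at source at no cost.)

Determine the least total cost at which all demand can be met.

An optimal shipping plan:
  Gary→W: 40 × 6 = 240
  Gary→Y: 40 × 15 = 600
  Vail→X: 70 × 3 = 210
Total = 240 + 600 + 210 = 1050.

1050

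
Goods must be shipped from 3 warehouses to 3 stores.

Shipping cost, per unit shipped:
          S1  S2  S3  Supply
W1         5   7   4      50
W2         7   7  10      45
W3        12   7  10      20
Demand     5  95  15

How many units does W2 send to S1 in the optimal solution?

Solving gives:
  W1→S1: 5 × 5 = 25
  W1→S2: 30 × 7 = 210
  W1→S3: 15 × 4 = 60
  W2→S2: 45 × 7 = 315
  W3→S2: 20 × 7 = 140
Total cost = 750.
The route W2→S1 is not used.

0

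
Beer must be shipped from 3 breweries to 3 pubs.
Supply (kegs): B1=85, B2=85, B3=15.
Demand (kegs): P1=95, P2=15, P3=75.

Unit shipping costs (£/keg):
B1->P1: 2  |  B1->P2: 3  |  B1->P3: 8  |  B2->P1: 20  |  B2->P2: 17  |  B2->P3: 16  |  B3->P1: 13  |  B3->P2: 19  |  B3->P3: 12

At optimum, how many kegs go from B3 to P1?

10

The minimum-cost plan:
  B1 to P1: 85 × £2 = £170
  B2 to P2: 15 × £17 = £255
  B2 to P3: 70 × £16 = £1120
  B3 to P1: 10 × £13 = £130
  B3 to P3: 5 × £12 = £60
Total cost = £1735.
So B3→P1 carries 10 kegs.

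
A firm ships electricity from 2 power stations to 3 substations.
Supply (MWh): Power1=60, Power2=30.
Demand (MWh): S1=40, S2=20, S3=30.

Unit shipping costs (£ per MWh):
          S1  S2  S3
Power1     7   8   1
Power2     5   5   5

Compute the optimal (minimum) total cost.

390

Optimal allocation:
  Power1 to S1: 30 × £7 = £210
  Power1 to S3: 30 × £1 = £30
  Power2 to S1: 10 × £5 = £50
  Power2 to S2: 20 × £5 = £100
Total = 210 + 30 + 50 + 100 = £390.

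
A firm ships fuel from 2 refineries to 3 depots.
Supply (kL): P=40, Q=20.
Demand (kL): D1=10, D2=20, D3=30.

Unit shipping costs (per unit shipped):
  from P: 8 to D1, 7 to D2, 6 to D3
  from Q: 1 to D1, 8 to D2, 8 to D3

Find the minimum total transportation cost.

340

An optimal shipping plan:
  P to D2: 10 × 7 = 70
  P to D3: 30 × 6 = 180
  Q to D1: 10 × 1 = 10
  Q to D2: 10 × 8 = 80
Total = 70 + 180 + 10 + 80 = 340.
(Supply check: P ships 40; Q ships 20.)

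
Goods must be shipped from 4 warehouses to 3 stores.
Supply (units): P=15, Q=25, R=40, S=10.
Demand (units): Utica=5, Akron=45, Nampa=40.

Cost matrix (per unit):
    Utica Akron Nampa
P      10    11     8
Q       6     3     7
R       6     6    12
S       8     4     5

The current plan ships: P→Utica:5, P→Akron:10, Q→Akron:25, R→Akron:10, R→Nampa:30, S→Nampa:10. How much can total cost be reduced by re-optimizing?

160

Current plan cost = 5·10 + 10·11 + 25·3 + 10·6 + 30·12 + 10·5 = 705.
Optimal plan:
  P→Nampa: 15 × 8 = 120
  Q→Akron: 10 × 3 = 30
  Q→Nampa: 15 × 7 = 105
  R→Utica: 5 × 6 = 30
  R→Akron: 35 × 6 = 210
  S→Nampa: 10 × 5 = 50
Optimal cost = 545.
Saving = 705 − 545 = 160.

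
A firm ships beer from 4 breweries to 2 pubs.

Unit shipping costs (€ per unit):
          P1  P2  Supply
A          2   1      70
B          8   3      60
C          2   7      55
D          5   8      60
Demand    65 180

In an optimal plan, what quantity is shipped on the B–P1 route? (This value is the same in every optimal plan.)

0

Solving gives:
  A–P2: 70 × €1 = €70
  B–P2: 60 × €3 = €180
  C–P1: 55 × €2 = €110
  D–P1: 10 × €5 = €50
  D–P2: 50 × €8 = €400
Total cost = €810.
The route B→P1 is not used.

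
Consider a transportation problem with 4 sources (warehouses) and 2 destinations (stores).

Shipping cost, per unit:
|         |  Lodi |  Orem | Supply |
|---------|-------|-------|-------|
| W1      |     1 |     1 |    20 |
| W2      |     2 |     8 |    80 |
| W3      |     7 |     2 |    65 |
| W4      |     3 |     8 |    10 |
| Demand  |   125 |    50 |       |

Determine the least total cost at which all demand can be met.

A cheapest plan:
  W1→Lodi: 20 × 1 = 20
  W2→Lodi: 80 × 2 = 160
  W3→Lodi: 15 × 7 = 105
  W3→Orem: 50 × 2 = 100
  W4→Lodi: 10 × 3 = 30
Total = 20 + 160 + 105 + 100 + 30 = 415.

415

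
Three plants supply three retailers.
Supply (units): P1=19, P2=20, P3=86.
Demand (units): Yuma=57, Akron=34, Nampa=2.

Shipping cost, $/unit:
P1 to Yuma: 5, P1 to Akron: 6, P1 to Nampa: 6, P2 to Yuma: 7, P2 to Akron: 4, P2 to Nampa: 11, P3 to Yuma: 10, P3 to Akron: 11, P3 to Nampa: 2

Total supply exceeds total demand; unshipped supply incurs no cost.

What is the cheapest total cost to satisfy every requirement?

A cheapest plan:
  P1 to Yuma: 5 × $5 = $25
  P1 to Akron: 14 × $6 = $84
  P2 to Akron: 20 × $4 = $80
  P3 to Yuma: 52 × $10 = $520
  P3 to Nampa: 2 × $2 = $4
Total = 25 + 84 + 80 + 520 + 4 = $713.
(Supply check: P1 ships 19; P2 ships 20; P3 ships 54.)

713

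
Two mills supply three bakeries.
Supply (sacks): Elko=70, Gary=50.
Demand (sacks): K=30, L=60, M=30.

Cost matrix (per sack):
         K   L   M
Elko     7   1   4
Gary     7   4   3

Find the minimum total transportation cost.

360

Optimal allocation:
  Elko->K: 10 × 7 = 70
  Elko->L: 60 × 1 = 60
  Gary->K: 20 × 7 = 140
  Gary->M: 30 × 3 = 90
Total = 70 + 60 + 140 + 90 = 360.
(Supply check: Elko ships 70; Gary ships 50.)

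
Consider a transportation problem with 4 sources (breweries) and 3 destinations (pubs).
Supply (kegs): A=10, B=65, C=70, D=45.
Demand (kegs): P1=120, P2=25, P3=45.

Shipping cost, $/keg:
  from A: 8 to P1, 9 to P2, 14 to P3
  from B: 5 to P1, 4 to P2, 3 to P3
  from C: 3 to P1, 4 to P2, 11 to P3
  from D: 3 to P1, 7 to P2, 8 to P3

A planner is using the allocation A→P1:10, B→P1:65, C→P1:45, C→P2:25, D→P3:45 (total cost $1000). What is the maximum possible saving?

Current plan cost = 10·8 + 65·5 + 45·3 + 25·4 + 45·8 = $1000.
Optimal plan:
  A–P1: 5 × $8 = $40
  A–P2: 5 × $9 = $45
  B–P2: 20 × $4 = $80
  B–P3: 45 × $3 = $135
  C–P1: 70 × $3 = $210
  D–P1: 45 × $3 = $135
Optimal cost = $645.
Saving = 1000 − 645 = $355.

355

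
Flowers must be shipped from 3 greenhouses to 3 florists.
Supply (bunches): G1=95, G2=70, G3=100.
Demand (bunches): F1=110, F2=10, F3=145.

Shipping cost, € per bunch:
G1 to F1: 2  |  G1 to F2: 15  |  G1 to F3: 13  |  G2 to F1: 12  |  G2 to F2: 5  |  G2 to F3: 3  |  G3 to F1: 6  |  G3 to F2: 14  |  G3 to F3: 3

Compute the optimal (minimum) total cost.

One minimum-cost allocation:
  G1–F1: 95 × €2 = €190
  G2–F2: 10 × €5 = €50
  G2–F3: 60 × €3 = €180
  G3–F1: 15 × €6 = €90
  G3–F3: 85 × €3 = €255
Total = 190 + 50 + 180 + 90 + 255 = €765.

765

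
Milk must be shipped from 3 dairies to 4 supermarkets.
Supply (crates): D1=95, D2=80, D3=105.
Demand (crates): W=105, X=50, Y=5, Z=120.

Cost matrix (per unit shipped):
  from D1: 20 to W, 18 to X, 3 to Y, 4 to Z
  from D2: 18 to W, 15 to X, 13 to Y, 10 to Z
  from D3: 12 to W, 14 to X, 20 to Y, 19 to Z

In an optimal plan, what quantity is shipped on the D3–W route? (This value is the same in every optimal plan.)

The minimum-cost plan:
  D1→Y: 5 × 3 = 15
  D1→Z: 90 × 4 = 360
  D2→X: 50 × 15 = 750
  D2→Z: 30 × 10 = 300
  D3→W: 105 × 12 = 1260
Total cost = 2685.
So D3→W carries 105 crates.

105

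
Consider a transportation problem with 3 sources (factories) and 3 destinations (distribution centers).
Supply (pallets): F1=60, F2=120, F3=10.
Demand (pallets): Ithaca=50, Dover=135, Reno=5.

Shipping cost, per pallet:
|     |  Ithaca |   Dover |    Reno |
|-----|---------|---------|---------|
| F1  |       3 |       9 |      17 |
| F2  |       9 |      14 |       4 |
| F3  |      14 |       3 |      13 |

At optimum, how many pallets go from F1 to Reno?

Solving gives:
  F1->Ithaca: 50 × 3 = 150
  F1->Dover: 10 × 9 = 90
  F2->Dover: 115 × 14 = 1610
  F2->Reno: 5 × 4 = 20
  F3->Dover: 10 × 3 = 30
Total cost = 1900.
The route F1→Reno is not used.

0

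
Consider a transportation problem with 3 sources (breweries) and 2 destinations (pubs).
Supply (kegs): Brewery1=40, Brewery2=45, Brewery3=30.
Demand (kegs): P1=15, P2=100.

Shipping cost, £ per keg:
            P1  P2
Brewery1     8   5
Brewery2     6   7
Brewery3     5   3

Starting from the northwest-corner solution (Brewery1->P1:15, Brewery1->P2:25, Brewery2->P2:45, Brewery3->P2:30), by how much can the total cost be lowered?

Current plan cost = 15·8 + 25·5 + 45·7 + 30·3 = £650.
Optimal plan:
  Brewery1->P2: 40 × £5 = £200
  Brewery2->P1: 15 × £6 = £90
  Brewery2->P2: 30 × £7 = £210
  Brewery3->P2: 30 × £3 = £90
Optimal cost = £590.
Saving = 650 − 590 = £60.

60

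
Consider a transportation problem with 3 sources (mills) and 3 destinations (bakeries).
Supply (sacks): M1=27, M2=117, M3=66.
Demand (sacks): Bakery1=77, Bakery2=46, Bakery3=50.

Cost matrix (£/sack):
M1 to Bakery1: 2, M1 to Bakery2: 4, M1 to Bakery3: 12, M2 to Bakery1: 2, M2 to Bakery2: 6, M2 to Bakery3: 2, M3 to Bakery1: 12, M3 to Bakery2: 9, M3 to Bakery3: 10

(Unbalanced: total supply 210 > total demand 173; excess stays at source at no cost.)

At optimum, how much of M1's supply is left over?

An optimal plan:
  M1→Bakery1: 10 sacks
  M1→Bakery2: 17 sacks
  M2→Bakery1: 67 sacks
  M2→Bakery3: 50 sacks
  M3→Bakery2: 29 sacks
Total cost = £583.
M1 ships 27 of its 27, leaving 0.

0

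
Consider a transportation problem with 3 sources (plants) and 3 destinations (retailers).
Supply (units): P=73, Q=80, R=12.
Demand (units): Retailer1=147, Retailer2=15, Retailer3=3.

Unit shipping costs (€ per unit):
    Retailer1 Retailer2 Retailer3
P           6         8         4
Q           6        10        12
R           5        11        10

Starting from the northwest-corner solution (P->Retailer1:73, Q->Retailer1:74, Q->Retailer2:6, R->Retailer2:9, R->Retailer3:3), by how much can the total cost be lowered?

69

Current plan cost = 73·6 + 74·6 + 6·10 + 9·11 + 3·10 = €1071.
Optimal plan:
  P to Retailer1: 55 units
  P to Retailer2: 15 units
  P to Retailer3: 3 units
  Q to Retailer1: 80 units
  R to Retailer1: 12 units
Optimal cost = €1002.
Saving = 1071 − 1002 = €69.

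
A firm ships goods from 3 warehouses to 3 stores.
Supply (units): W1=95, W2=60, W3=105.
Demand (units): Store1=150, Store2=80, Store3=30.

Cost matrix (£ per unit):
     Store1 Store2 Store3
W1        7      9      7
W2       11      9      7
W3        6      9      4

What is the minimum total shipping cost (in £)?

An optimal shipping plan:
  W1–Store1: 75 × £7 = £525
  W1–Store2: 20 × £9 = £180
  W2–Store2: 60 × £9 = £540
  W3–Store1: 75 × £6 = £450
  W3–Store3: 30 × £4 = £120
Total = 525 + 180 + 540 + 450 + 120 = £1815.
(Supply check: W1 ships 95; W2 ships 60; W3 ships 105.)

1815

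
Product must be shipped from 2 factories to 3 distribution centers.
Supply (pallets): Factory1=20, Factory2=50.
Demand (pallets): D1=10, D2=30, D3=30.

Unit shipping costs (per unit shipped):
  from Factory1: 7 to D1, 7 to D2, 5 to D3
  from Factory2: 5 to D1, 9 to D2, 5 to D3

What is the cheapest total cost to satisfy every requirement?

430

An optimal shipping plan:
  Factory1->D2: 20 pallets
  Factory2->D1: 10 pallets
  Factory2->D2: 10 pallets
  Factory2->D3: 30 pallets
Total cost = 430.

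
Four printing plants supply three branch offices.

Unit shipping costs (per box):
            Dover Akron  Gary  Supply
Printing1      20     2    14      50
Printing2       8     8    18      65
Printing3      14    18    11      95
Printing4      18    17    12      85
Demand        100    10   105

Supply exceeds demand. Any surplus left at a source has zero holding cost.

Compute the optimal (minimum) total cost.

2230

A cheapest plan:
  Printing1→Akron: 10 × 2 = 20
  Printing2→Dover: 65 × 8 = 520
  Printing3→Dover: 35 × 14 = 490
  Printing3→Gary: 60 × 11 = 660
  Printing4→Gary: 45 × 12 = 540
Total = 20 + 520 + 490 + 660 + 540 = 2230.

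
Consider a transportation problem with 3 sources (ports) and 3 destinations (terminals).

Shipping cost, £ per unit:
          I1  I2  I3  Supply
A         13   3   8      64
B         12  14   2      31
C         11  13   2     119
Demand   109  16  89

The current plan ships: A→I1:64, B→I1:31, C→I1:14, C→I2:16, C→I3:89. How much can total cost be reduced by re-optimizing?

Current plan cost = 64·13 + 31·12 + 14·11 + 16·13 + 89·2 = £1744.
Optimal plan:
  A→I1: 48 × £13 = £624
  A→I2: 16 × £3 = £48
  B→I3: 31 × £2 = £62
  C→I1: 61 × £11 = £671
  C→I3: 58 × £2 = £116
Optimal cost = £1521.
Saving = 1744 − 1521 = £223.

223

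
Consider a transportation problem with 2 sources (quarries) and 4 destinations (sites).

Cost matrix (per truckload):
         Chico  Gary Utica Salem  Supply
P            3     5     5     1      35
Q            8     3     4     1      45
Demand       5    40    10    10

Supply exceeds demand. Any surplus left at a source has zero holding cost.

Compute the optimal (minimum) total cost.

Optimal allocation:
  P->Chico: 5 × 3 = 15
  P->Utica: 5 × 5 = 25
  P->Salem: 10 × 1 = 10
  Q->Gary: 40 × 3 = 120
  Q->Utica: 5 × 4 = 20
Total = 15 + 25 + 10 + 120 + 20 = 190.

190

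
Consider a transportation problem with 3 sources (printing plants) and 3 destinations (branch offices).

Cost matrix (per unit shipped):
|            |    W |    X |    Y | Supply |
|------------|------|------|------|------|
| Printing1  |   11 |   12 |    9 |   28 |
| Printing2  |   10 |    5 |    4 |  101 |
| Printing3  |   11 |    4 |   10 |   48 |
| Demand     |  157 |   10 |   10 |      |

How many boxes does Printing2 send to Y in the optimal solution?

The minimum-cost plan:
  Printing1→W: 28 × 11 = 308
  Printing2→W: 91 × 10 = 910
  Printing2→Y: 10 × 4 = 40
  Printing3→W: 38 × 11 = 418
  Printing3→X: 10 × 4 = 40
Total cost = 1716.
So Printing2→Y carries 10 boxes.

10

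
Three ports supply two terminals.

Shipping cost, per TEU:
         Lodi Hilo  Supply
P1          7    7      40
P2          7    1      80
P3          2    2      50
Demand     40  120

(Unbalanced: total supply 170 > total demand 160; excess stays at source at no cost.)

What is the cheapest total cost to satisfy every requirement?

390

Optimal allocation:
  P1–Hilo: 30 × 7 = 210
  P2–Hilo: 80 × 1 = 80
  P3–Lodi: 40 × 2 = 80
  P3–Hilo: 10 × 2 = 20
Total = 210 + 80 + 80 + 20 = 390.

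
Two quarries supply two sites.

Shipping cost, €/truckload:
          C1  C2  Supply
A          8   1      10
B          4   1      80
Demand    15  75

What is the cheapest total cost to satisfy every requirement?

135

A cheapest plan:
  A–C2: 10 × €1 = €10
  B–C1: 15 × €4 = €60
  B–C2: 65 × €1 = €65
Total = 10 + 60 + 65 = €135.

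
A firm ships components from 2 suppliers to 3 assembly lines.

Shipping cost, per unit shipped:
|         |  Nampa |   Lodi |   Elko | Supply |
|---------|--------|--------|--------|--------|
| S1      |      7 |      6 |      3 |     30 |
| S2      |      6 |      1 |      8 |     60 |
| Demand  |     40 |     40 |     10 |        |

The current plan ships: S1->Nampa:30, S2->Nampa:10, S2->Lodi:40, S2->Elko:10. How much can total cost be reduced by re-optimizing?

60

Current plan cost = 30·7 + 10·6 + 40·1 + 10·8 = 390.
Optimal plan:
  S1→Nampa: 20 batches
  S1→Elko: 10 batches
  S2→Nampa: 20 batches
  S2→Lodi: 40 batches
Optimal cost = 330.
Saving = 390 − 330 = 60.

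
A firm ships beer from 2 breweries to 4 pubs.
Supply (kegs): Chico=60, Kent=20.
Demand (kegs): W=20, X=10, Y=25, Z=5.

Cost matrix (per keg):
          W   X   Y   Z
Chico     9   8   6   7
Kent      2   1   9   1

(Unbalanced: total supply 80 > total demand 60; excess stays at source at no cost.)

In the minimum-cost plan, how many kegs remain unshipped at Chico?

20

An optimal plan:
  Chico to W: 10 × 9 = 90
  Chico to Y: 25 × 6 = 150
  Chico to Z: 5 × 7 = 35
  Kent to W: 10 × 2 = 20
  Kent to X: 10 × 1 = 10
Total cost = 305.
Chico ships 40 of its 60, leaving 20.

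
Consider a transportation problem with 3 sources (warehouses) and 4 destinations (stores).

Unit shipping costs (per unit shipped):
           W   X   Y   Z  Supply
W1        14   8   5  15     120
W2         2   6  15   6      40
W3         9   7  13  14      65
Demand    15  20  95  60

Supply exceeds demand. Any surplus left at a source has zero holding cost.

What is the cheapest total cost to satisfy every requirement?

One minimum-cost allocation:
  W1->Y: 95 × 5 = 475
  W2->Z: 40 × 6 = 240
  W3->W: 15 × 9 = 135
  W3->X: 20 × 7 = 140
  W3->Z: 20 × 14 = 280
Total = 475 + 240 + 135 + 140 + 280 = 1270.
(Supply check: W1 ships 95; W2 ships 40; W3 ships 55.)

1270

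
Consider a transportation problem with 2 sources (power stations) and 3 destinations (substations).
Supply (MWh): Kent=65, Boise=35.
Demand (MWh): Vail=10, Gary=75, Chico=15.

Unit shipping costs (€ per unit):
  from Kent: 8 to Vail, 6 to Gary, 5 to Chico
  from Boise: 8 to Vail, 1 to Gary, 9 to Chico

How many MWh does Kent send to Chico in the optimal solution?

15

The minimum-cost plan:
  Kent to Vail: 10 MWh
  Kent to Gary: 40 MWh
  Kent to Chico: 15 MWh
  Boise to Gary: 35 MWh
Total cost = €430.
So Kent→Chico carries 15 MWh.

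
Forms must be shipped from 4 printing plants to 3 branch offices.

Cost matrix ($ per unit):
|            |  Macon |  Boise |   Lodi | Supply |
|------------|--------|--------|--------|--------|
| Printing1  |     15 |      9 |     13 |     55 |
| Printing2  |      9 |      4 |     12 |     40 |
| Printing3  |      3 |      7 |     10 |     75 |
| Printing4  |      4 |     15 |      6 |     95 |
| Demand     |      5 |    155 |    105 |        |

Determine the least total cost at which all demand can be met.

Optimal allocation:
  Printing1->Boise: 55 × $9 = $495
  Printing2->Boise: 40 × $4 = $160
  Printing3->Macon: 5 × $3 = $15
  Printing3->Boise: 60 × $7 = $420
  Printing3->Lodi: 10 × $10 = $100
  Printing4->Lodi: 95 × $6 = $570
Total = 495 + 160 + 15 + 420 + 100 + 570 = $1760.
(Supply check: Printing1 ships 55; Printing2 ships 40; Printing3 ships 75; Printing4 ships 95.)

1760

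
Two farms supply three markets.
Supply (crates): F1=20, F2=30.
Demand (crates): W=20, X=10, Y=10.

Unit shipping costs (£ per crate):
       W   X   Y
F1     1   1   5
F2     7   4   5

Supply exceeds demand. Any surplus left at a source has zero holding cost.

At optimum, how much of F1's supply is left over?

0

An optimal plan:
  F1->W: 20 crates
  F2->X: 10 crates
  F2->Y: 10 crates
Total cost = £110.
F1 ships 20 of its 20, leaving 0.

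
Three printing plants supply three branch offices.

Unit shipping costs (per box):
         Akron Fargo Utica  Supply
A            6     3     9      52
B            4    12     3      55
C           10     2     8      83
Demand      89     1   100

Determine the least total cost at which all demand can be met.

Optimal allocation:
  A→Akron: 52 × 6 = 312
  B→Akron: 37 × 4 = 148
  B→Utica: 18 × 3 = 54
  C→Fargo: 1 × 2 = 2
  C→Utica: 82 × 8 = 656
Total = 312 + 148 + 54 + 2 + 656 = 1172.
(Supply check: A ships 52; B ships 55; C ships 83.)

1172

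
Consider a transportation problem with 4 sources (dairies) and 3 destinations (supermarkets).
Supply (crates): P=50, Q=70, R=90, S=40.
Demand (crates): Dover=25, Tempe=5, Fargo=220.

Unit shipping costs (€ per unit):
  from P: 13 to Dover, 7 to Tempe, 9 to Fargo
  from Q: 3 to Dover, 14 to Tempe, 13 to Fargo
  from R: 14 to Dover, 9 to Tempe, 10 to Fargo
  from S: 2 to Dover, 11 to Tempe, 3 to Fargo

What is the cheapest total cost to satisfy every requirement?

A cheapest plan:
  P->Tempe: 5 crates
  P->Fargo: 45 crates
  Q->Dover: 25 crates
  Q->Fargo: 45 crates
  R->Fargo: 90 crates
  S->Fargo: 40 crates
Total cost = €2120.

2120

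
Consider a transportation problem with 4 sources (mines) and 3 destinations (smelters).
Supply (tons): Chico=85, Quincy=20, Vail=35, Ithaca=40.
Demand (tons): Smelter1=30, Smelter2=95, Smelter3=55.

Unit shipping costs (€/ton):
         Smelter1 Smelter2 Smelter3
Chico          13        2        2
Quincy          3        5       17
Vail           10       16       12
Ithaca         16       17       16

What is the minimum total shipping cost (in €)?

1270

One minimum-cost allocation:
  Chico→Smelter2: 75 × €2 = €150
  Chico→Smelter3: 10 × €2 = €20
  Quincy→Smelter2: 20 × €5 = €100
  Vail→Smelter1: 30 × €10 = €300
  Vail→Smelter3: 5 × €12 = €60
  Ithaca→Smelter3: 40 × €16 = €640
Total = 150 + 20 + 100 + 300 + 60 + 640 = €1270.
(Supply check: Chico ships 85; Quincy ships 20; Vail ships 35; Ithaca ships 40.)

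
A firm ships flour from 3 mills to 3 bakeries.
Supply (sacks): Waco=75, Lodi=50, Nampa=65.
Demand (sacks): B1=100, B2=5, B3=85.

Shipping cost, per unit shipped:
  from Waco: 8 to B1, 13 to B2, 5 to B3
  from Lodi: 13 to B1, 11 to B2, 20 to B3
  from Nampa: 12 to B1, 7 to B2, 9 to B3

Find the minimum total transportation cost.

A cheapest plan:
  Waco to B3: 75 × 5 = 375
  Lodi to B1: 50 × 13 = 650
  Nampa to B1: 50 × 12 = 600
  Nampa to B2: 5 × 7 = 35
  Nampa to B3: 10 × 9 = 90
Total = 375 + 650 + 600 + 35 + 90 = 1750.

1750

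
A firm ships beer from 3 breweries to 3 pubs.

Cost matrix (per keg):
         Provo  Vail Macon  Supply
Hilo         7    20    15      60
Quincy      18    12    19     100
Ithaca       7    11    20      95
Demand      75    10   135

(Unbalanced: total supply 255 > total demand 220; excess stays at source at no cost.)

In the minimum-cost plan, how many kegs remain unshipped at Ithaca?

10

An optimal plan:
  Hilo–Macon: 60 × 15 = 900
  Quincy–Macon: 75 × 19 = 1425
  Ithaca–Provo: 75 × 7 = 525
  Ithaca–Vail: 10 × 11 = 110
Total cost = 2960.
Ithaca ships 85 of its 95, leaving 10.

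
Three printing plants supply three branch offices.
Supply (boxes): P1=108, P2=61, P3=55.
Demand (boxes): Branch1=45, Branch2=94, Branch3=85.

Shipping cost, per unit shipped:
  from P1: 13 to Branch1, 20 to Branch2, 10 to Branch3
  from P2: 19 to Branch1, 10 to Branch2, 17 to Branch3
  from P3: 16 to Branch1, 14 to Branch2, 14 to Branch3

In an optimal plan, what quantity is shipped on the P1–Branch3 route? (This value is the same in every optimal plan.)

85

Solving gives:
  P1->Branch1: 23 boxes
  P1->Branch3: 85 boxes
  P2->Branch2: 61 boxes
  P3->Branch1: 22 boxes
  P3->Branch2: 33 boxes
Total cost = 2573.
So P1→Branch3 carries 85 boxes.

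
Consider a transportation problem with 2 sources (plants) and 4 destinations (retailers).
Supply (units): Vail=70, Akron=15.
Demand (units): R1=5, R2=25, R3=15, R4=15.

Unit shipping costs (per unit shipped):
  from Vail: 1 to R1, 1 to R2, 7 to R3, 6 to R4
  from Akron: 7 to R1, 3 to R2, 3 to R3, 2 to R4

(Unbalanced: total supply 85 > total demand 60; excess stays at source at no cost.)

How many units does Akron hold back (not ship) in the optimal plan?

Minimum-cost shipments:
  Vail->R1: 5 × 1 = 5
  Vail->R2: 25 × 1 = 25
  Vail->R3: 15 × 7 = 105
  Akron->R4: 15 × 2 = 30
Total cost = 165.
Akron ships 15 of its 15, leaving 0.

0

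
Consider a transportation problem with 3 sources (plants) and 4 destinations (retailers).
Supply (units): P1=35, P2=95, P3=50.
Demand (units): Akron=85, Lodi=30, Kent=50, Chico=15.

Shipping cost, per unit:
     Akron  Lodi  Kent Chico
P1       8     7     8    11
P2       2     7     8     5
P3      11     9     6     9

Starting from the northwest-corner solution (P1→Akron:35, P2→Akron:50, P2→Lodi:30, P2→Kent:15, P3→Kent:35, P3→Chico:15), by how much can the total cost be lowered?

270

Current plan cost = 35·8 + 50·2 + 30·7 + 15·8 + 35·6 + 15·9 = 1055.
Optimal plan:
  P1 to Lodi: 30 units
  P1 to Chico: 5 units
  P2 to Akron: 85 units
  P2 to Chico: 10 units
  P3 to Kent: 50 units
Optimal cost = 785.
Saving = 1055 − 785 = 270.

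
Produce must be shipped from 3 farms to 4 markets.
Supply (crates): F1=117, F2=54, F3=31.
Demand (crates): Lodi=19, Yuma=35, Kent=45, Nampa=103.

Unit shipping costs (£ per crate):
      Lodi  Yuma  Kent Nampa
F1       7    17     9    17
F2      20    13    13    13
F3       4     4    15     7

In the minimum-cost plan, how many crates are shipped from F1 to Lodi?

Solving gives:
  F1->Lodi: 19 × £7 = £133
  F1->Yuma: 4 × £17 = £68
  F1->Kent: 45 × £9 = £405
  F1->Nampa: 49 × £17 = £833
  F2->Nampa: 54 × £13 = £702
  F3->Yuma: 31 × £4 = £124
Total cost = £2265.
So F1→Lodi carries 19 crates.

19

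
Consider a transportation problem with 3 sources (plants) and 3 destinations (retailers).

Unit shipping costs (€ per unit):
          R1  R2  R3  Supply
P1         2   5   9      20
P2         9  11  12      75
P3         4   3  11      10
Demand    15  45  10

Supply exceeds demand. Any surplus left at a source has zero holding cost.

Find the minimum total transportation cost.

An optimal shipping plan:
  P1–R1: 15 × €2 = €30
  P1–R2: 5 × €5 = €25
  P2–R2: 30 × €11 = €330
  P2–R3: 10 × €12 = €120
  P3–R2: 10 × €3 = €30
Total = 30 + 25 + 330 + 120 + 30 = €535.

535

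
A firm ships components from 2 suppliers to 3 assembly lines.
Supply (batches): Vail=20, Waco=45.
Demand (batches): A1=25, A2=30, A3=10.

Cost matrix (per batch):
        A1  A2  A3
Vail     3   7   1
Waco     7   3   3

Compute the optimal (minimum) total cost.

215

An optimal shipping plan:
  Vail->A1: 20 × 3 = 60
  Waco->A1: 5 × 7 = 35
  Waco->A2: 30 × 3 = 90
  Waco->A3: 10 × 3 = 30
Total = 60 + 35 + 90 + 30 = 215.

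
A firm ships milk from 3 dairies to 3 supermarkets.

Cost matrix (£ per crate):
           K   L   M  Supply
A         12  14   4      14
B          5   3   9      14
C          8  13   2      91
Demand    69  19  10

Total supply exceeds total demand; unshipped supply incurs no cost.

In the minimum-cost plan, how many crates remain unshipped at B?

0

An optimal plan:
  B to L: 14 × £3 = £42
  C to K: 69 × £8 = £552
  C to L: 5 × £13 = £65
  C to M: 10 × £2 = £20
Total cost = £679.
B ships 14 of its 14, leaving 0.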